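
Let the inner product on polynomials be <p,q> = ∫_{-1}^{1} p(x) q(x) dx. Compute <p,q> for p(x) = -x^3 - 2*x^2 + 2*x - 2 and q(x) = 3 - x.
<p,q> = -254/15

Expand the product: p(x)·q(x) = x^4 - x^3 - 8*x^2 + 8*x - 6.
∫_{-1}^{1} of each monomial x^k gives [2/(k+1) if k even, 0 if k odd]. Integrating term-by-term (or equivalently evaluating the antiderivative F(x) = x^5/5 - x^4/4 - 8*x^3/3 + 4*x^2 - 6*x at the endpoints):
  F(1) − F(−1) = -283/60 − (733/60) = -254/15.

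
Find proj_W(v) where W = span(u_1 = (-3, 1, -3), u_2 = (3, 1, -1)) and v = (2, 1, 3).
proj_W(v) = (105/46, -16/23, 99/46)

Set up U = [u_1 | ... | u_2] ∈ R^(3×2). The projector onto W = col(U) is P = U (U^T U)^(-1) U^T.
Compute U^T U =
  [19, -5]
  [-5, 11],
and U^T v = (-14, 4).
Solve U^T U · c = U^T v for the coefficients: c = (-67/92, 3/92). The projection is proj_W(v) = U c.
Check: (v - proj_W(v)) · u_1 = 0  (should be 0).
Check: (v - proj_W(v)) · u_2 = 0  (should be 0).
Result: proj_W(v) = (105/46, -16/23, 99/46).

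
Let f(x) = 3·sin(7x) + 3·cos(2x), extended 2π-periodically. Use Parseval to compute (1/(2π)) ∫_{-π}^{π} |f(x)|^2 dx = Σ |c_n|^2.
Σ |c_n|^2 = 9

Expand |f|^2 and use orthogonality of {sin(nx), cos(mx)} on [-π, π]:
  ∫_{-π}^{π} sin(nx)^2 dx = π, ∫ cos(mx)^2 dx = π, and cross terms integrate to 0.
So ∫_{-π}^{π} f(x)^2 dx = 3^2 · π + 3^2 · π = (9 + 9)π.
Divide by 2π: (9 + 9)/2 = 9.
By Parseval, this equals Σ |c_n|^2.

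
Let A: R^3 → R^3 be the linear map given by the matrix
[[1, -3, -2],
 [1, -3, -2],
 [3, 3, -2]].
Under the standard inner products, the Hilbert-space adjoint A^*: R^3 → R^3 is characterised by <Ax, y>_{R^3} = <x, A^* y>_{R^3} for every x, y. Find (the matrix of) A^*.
A^* = A^T =
[[1, 1, 3],
 [-3, -3, 3],
 [-2, -2, -2]]

For real matrices with standard dot products, the defining identity <Ax, y> = <x, A^* y> gives (Ax)^T y = x^T (A^*) y, i.e. x^T A^T y = x^T (A^*) y. Since this holds for all x, y, we must have A^* = A^T. Therefore
A^* =
[[1, 1, 3],
 [-3, -3, 3],
 [-2, -2, -2]].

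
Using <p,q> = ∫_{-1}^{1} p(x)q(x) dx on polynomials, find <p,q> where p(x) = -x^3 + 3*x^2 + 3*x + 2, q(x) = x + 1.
<p,q> = 38/5

Expand the product: p(x)·q(x) = -x^4 + 2*x^3 + 6*x^2 + 5*x + 2.
∫_{-1}^{1} of each monomial x^k gives [2/(k+1) if k even, 0 if k odd]. Integrating term-by-term (or equivalently evaluating the antiderivative F(x) = -x^5/5 + x^4/2 + 2*x^3 + 5*x^2/2 + 2*x at the endpoints):
  F(1) − F(−1) = 34/5 − (-4/5) = 38/5.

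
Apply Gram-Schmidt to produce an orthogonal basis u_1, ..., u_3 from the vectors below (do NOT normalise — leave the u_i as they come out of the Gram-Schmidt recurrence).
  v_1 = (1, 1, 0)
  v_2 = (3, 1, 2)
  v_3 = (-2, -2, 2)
Orthogonal basis:
  u_1 = (1, 1, 0)
  u_2 = (1, -1, 2)
  u_3 = (-2/3, 2/3, 2/3)

Apply the Gram-Schmidt recurrence
  u_1 = v_1
  u_i = v_i − Σ_{j<i} ((v_i · u_j) / (u_j · u_j)) · u_j.

Step by step this gives:
  u_1 = (1, 1, 0)
  u_2 = (1, -1, 2)
  u_3 = (-2/3, 2/3, 2/3)

Orthogonality check:
  u_2 · u_1 = 0 (should be 0)
  u_3 · u_1 = 0 (should be 0)
  u_3 · u_2 = 0 (should be 0)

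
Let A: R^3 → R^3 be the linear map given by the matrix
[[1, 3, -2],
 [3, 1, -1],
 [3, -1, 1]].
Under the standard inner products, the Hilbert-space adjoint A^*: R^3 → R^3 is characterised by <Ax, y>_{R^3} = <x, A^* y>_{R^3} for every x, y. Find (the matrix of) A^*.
A^* = A^T =
[[1, 3, 3],
 [3, 1, -1],
 [-2, -1, 1]]

For real matrices with standard dot products, the defining identity <Ax, y> = <x, A^* y> gives (Ax)^T y = x^T (A^*) y, i.e. x^T A^T y = x^T (A^*) y. Since this holds for all x, y, we must have A^* = A^T. Therefore
A^* =
[[1, 3, 3],
 [3, 1, -1],
 [-2, -1, 1]].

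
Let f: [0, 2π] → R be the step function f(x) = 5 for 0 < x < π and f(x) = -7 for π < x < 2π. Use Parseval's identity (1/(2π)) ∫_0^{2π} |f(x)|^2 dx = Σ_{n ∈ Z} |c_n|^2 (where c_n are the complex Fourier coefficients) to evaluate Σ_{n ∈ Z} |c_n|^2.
Σ |c_n|^2 = 37

Parseval equates the L^2 energy of f (normalised by 1/(2π)) with the ℓ^2 sum of its Fourier coefficients: (1/(2π)) ∫_0^{2π} |f|^2 = Σ |c_n|^2.
Compute the left side: (1/(2π)) [∫_0^π 5^2 dx + ∫_π^{2π} (-7)^2 dx] = (1/(2π)) · (25π + 49π) = (25 + 49)/2 = 37.
So Σ_{n ∈ Z} |c_n|^2 = 37.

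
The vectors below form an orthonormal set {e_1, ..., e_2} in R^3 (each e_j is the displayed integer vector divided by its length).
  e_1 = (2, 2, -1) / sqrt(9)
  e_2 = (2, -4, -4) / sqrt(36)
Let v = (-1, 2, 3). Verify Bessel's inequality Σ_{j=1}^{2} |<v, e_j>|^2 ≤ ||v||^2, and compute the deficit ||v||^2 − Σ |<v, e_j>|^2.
Σ |<v, e_j>|^2 = 122/9; ||v||^2 = 14; deficit = 4/9

Write each e_j = u_j / sqrt(<u_j, u_j>) where u_j is the displayed integer vector. Then <v, e_j> = <v, u_j> / sqrt(<u_j, u_j>), so |<v, e_j>|^2 = <v, u_j>^2 / <u_j, u_j>.
Coefficients: <v, e_1> = -1/sqrt(9), <v, e_2> = -22/sqrt(36).
Square and sum: Σ |<v, e_j>|^2 = 122/9.
Compute ||v||^2 = v·v = 14.
Deficit = 14 − 122/9 = 4/9 ≥ 0, confirming Bessel's inequality. (The deficit equals ||v − Σ <v,e_j> e_j||^2, the squared distance from v to span{e_j}.)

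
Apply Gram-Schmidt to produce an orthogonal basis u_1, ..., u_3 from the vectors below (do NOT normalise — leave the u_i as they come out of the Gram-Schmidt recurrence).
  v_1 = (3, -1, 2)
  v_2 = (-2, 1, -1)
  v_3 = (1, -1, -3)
Orthogonal basis:
  u_1 = (3, -1, 2)
  u_2 = (-1/14, 5/14, 2/7)
  u_3 = (1, 1, -1)

Apply the Gram-Schmidt recurrence
  u_1 = v_1
  u_i = v_i − Σ_{j<i} ((v_i · u_j) / (u_j · u_j)) · u_j.

Step by step this gives:
  u_1 = (3, -1, 2)
  u_2 = (-1/14, 5/14, 2/7)
  u_3 = (1, 1, -1)

Orthogonality check:
  u_2 · u_1 = 0 (should be 0)
  u_3 · u_1 = 0 (should be 0)
  u_3 · u_2 = 0 (should be 0)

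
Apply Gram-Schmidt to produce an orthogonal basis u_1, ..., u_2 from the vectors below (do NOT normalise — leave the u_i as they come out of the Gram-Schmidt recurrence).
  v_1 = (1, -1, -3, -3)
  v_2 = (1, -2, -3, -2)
Orthogonal basis:
  u_1 = (1, -1, -3, -3)
  u_2 = (1/10, -11/10, -3/10, 7/10)

Apply the Gram-Schmidt recurrence
  u_1 = v_1
  u_i = v_i − Σ_{j<i} ((v_i · u_j) / (u_j · u_j)) · u_j.

Step by step this gives:
  u_1 = (1, -1, -3, -3)
  u_2 = (1/10, -11/10, -3/10, 7/10)

Orthogonality check:
  u_2 · u_1 = 0 (should be 0)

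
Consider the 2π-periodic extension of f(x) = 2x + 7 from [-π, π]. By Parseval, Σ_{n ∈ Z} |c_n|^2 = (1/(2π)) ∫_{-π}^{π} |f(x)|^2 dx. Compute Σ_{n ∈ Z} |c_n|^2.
Σ |c_n|^2 = 4π^2/3 + 49

Expand and integrate term by term over [-π, π]:
  ∫ (2x)^2 dx = 4·(2π^3/3); ∫ 2·2·(7)·x dx = 0 (odd integrand); ∫ 7^2 dx = 49·2π.
So (1/(2π)) ∫_{-π}^{π} (2x + 7)^2 dx = 4π^2/3 + 49 = 4π^2/3 + 49.
Parseval ⇒ Σ |c_n|^2 = 4π^2/3 + 49.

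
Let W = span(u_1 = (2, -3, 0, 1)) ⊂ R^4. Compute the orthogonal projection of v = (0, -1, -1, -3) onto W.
proj_W(v) = (0, 0, 0, 0)

Set up U = [u_1 | ... | u_1] ∈ R^(4×1). The projector onto W = col(U) is P = U (U^T U)^(-1) U^T.
Compute U^T U =
  [14],
and U^T v = (0).
Solve U^T U · c = U^T v for the coefficients: c = (0). The projection is proj_W(v) = U c.
Check: (v - proj_W(v)) · u_1 = 0  (should be 0).
Result: proj_W(v) = (0, 0, 0, 0).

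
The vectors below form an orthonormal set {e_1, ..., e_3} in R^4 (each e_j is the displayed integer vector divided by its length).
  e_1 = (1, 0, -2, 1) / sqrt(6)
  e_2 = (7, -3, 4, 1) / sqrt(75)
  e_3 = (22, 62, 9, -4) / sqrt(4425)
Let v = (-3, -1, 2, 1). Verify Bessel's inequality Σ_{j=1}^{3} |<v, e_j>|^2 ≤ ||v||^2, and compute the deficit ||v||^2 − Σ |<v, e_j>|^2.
Σ |<v, e_j>|^2 = 591/59; ||v||^2 = 15; deficit = 294/59

Write each e_j = u_j / sqrt(<u_j, u_j>) where u_j is the displayed integer vector. Then <v, e_j> = <v, u_j> / sqrt(<u_j, u_j>), so |<v, e_j>|^2 = <v, u_j>^2 / <u_j, u_j>.
Coefficients: <v, e_1> = -6/sqrt(6), <v, e_2> = -9/sqrt(75), <v, e_3> = -114/sqrt(4425).
Square and sum: Σ |<v, e_j>|^2 = 591/59.
Compute ||v||^2 = v·v = 15.
Deficit = 15 − 591/59 = 294/59 ≥ 0, confirming Bessel's inequality. (The deficit equals ||v − Σ <v,e_j> e_j||^2, the squared distance from v to span{e_j}.)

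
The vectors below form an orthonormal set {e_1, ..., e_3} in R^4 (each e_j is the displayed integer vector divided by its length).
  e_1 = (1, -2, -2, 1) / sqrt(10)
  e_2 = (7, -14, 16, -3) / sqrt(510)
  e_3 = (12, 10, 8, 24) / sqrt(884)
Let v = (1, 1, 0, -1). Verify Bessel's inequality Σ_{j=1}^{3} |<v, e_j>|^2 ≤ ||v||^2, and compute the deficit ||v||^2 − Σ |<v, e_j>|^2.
Σ |<v, e_j>|^2 = 17/39; ||v||^2 = 3; deficit = 100/39

Write each e_j = u_j / sqrt(<u_j, u_j>) where u_j is the displayed integer vector. Then <v, e_j> = <v, u_j> / sqrt(<u_j, u_j>), so |<v, e_j>|^2 = <v, u_j>^2 / <u_j, u_j>.
Coefficients: <v, e_1> = -2/sqrt(10), <v, e_2> = -4/sqrt(510), <v, e_3> = -2/sqrt(884).
Square and sum: Σ |<v, e_j>|^2 = 17/39.
Compute ||v||^2 = v·v = 3.
Deficit = 3 − 17/39 = 100/39 ≥ 0, confirming Bessel's inequality. (The deficit equals ||v − Σ <v,e_j> e_j||^2, the squared distance from v to span{e_j}.)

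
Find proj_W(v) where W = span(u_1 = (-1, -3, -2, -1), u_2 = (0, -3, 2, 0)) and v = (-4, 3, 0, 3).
proj_W(v) = (59/170, 231/85, -36/85, 59/170)

Set up U = [u_1 | ... | u_2] ∈ R^(4×2). The projector onto W = col(U) is P = U (U^T U)^(-1) U^T.
Compute U^T U =
  [15, 5]
  [5, 13],
and U^T v = (-8, -9).
Solve U^T U · c = U^T v for the coefficients: c = (-59/170, -19/34). The projection is proj_W(v) = U c.
Check: (v - proj_W(v)) · u_1 = 0  (should be 0).
Check: (v - proj_W(v)) · u_2 = 0  (should be 0).
Result: proj_W(v) = (59/170, 231/85, -36/85, 59/170).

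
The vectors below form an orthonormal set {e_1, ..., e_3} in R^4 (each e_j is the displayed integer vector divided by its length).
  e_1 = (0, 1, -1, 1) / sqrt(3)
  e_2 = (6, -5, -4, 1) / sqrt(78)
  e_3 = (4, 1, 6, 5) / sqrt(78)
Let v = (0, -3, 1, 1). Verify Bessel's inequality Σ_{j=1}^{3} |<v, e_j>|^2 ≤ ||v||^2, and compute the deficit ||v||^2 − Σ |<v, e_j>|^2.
Σ |<v, e_j>|^2 = 17/3; ||v||^2 = 11; deficit = 16/3

Write each e_j = u_j / sqrt(<u_j, u_j>) where u_j is the displayed integer vector. Then <v, e_j> = <v, u_j> / sqrt(<u_j, u_j>), so |<v, e_j>|^2 = <v, u_j>^2 / <u_j, u_j>.
Coefficients: <v, e_1> = -3/sqrt(3), <v, e_2> = 12/sqrt(78), <v, e_3> = 8/sqrt(78).
Square and sum: Σ |<v, e_j>|^2 = 17/3.
Compute ||v||^2 = v·v = 11.
Deficit = 11 − 17/3 = 16/3 ≥ 0, confirming Bessel's inequality. (The deficit equals ||v − Σ <v,e_j> e_j||^2, the squared distance from v to span{e_j}.)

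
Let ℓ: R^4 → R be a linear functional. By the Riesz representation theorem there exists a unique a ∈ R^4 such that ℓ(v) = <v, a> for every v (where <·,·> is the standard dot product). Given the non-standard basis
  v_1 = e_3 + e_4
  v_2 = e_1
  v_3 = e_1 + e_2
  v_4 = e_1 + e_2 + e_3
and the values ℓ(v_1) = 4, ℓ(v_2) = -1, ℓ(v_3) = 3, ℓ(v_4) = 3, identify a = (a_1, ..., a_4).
a = (-1, 4, 0, 4)

Write a = (a_1, ..., a_4) in the standard basis. For each basis vector v_i, ℓ(v_i) = <v_i, a> is a linear equation in the a_j's. Collect the n equations into a matrix system V a = ℓ, where row i of V is v_i (expressed in the standard basis). Since V is invertible (lower-triangular with 1s on the diagonal, up to permutation), solve by back-substitution:
  V =
[[0, 0, 1, 1],
 [1, 0, 0, 0],
 [1, 1, 0, 0],
 [1, 1, 1, 0]]
  V a = (4, -1, 3, 3)
Solving gives a = (-1, 4, 0, 4).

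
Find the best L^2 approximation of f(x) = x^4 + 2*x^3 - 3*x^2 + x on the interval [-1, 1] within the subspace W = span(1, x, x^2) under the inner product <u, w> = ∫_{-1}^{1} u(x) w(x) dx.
g(x) = -15*x^2/7 + 11*x/5 - 3/35

The best approximation g ∈ W is the orthogonal projection of f onto W. Writing g = a_0 + a_1 x + a_2 x^2, the coefficients solve the normal equations G · a = b where
  G_{ij} = <φ_i, φ_j> and b_i = <f, φ_i>, with φ_0 = 1, φ_1 = x, φ_2 = x^2.
G =
  [2, 0, 2/3]
  [0, 2/3, 0]
  [2/3, 0, 2/5],
b = (-8/5, 22/15, -32/35).
Solving gives a_0 = -3/35, a_1 = 11/5, a_2 = -15/7, so
  g(x) = -15*x^2/7 + 11*x/5 - 3/35.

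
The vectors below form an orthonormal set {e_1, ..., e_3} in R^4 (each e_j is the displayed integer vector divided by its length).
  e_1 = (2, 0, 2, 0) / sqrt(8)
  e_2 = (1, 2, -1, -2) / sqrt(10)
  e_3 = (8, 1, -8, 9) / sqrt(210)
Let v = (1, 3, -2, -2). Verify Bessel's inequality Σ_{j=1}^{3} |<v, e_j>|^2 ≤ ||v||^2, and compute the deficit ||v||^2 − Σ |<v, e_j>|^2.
Σ |<v, e_j>|^2 = 249/14; ||v||^2 = 18; deficit = 3/14

Write each e_j = u_j / sqrt(<u_j, u_j>) where u_j is the displayed integer vector. Then <v, e_j> = <v, u_j> / sqrt(<u_j, u_j>), so |<v, e_j>|^2 = <v, u_j>^2 / <u_j, u_j>.
Coefficients: <v, e_1> = -2/sqrt(8), <v, e_2> = 13/sqrt(10), <v, e_3> = 9/sqrt(210).
Square and sum: Σ |<v, e_j>|^2 = 249/14.
Compute ||v||^2 = v·v = 18.
Deficit = 18 − 249/14 = 3/14 ≥ 0, confirming Bessel's inequality. (The deficit equals ||v − Σ <v,e_j> e_j||^2, the squared distance from v to span{e_j}.)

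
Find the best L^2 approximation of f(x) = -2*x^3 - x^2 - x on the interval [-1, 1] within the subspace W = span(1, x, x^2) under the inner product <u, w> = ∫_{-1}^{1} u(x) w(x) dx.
g(x) = -x^2 - 11*x/5

The best approximation g ∈ W is the orthogonal projection of f onto W. Writing g = a_0 + a_1 x + a_2 x^2, the coefficients solve the normal equations G · a = b where
  G_{ij} = <φ_i, φ_j> and b_i = <f, φ_i>, with φ_0 = 1, φ_1 = x, φ_2 = x^2.
G =
  [2, 0, 2/3]
  [0, 2/3, 0]
  [2/3, 0, 2/5],
b = (-2/3, -22/15, -2/5).
Solving gives a_0 = 0, a_1 = -11/5, a_2 = -1, so
  g(x) = -x^2 - 11*x/5.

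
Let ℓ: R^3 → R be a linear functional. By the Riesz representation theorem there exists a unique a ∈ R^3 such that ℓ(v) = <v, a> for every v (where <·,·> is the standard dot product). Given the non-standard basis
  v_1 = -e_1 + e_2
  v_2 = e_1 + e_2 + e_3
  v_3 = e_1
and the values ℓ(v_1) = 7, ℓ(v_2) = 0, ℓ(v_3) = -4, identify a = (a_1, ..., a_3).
a = (-4, 3, 1)

Write a = (a_1, ..., a_3) in the standard basis. For each basis vector v_i, ℓ(v_i) = <v_i, a> is a linear equation in the a_j's. Collect the n equations into a matrix system V a = ℓ, where row i of V is v_i (expressed in the standard basis). Since V is invertible (lower-triangular with 1s on the diagonal, up to permutation), solve by back-substitution:
  V =
[[-1, 1, 0],
 [1, 1, 1],
 [1, 0, 0]]
  V a = (7, 0, -4)
Solving gives a = (-4, 3, 1).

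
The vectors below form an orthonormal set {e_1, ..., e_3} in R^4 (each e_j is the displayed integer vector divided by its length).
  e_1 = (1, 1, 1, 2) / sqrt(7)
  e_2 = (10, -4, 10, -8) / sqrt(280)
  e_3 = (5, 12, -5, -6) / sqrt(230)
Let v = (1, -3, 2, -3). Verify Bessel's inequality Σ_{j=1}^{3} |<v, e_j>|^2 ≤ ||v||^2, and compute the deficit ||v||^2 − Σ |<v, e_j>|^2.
Σ |<v, e_j>|^2 = 23; ||v||^2 = 23; deficit = 0

Write each e_j = u_j / sqrt(<u_j, u_j>) where u_j is the displayed integer vector. Then <v, e_j> = <v, u_j> / sqrt(<u_j, u_j>), so |<v, e_j>|^2 = <v, u_j>^2 / <u_j, u_j>.
Coefficients: <v, e_1> = -6/sqrt(7), <v, e_2> = 66/sqrt(280), <v, e_3> = -23/sqrt(230).
Square and sum: Σ |<v, e_j>|^2 = 23.
Compute ||v||^2 = v·v = 23.
Deficit = 23 − 23 = 0 ≥ 0, confirming Bessel's inequality. (The deficit equals ||v − Σ <v,e_j> e_j||^2, the squared distance from v to span{e_j}.)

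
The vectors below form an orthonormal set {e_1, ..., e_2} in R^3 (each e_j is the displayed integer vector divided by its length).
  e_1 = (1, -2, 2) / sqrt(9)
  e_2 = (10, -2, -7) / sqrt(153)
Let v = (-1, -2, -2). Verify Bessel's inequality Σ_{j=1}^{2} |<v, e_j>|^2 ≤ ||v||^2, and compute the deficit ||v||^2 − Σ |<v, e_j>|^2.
Σ |<v, e_j>|^2 = 9/17; ||v||^2 = 9; deficit = 144/17

Write each e_j = u_j / sqrt(<u_j, u_j>) where u_j is the displayed integer vector. Then <v, e_j> = <v, u_j> / sqrt(<u_j, u_j>), so |<v, e_j>|^2 = <v, u_j>^2 / <u_j, u_j>.
Coefficients: <v, e_1> = -1/sqrt(9), <v, e_2> = 8/sqrt(153).
Square and sum: Σ |<v, e_j>|^2 = 9/17.
Compute ||v||^2 = v·v = 9.
Deficit = 9 − 9/17 = 144/17 ≥ 0, confirming Bessel's inequality. (The deficit equals ||v − Σ <v,e_j> e_j||^2, the squared distance from v to span{e_j}.)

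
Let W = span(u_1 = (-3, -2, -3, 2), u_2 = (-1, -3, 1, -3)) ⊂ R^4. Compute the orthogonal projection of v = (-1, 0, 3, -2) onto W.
proj_W(v) = (17/26, -19/26, 43/26, -59/26)

Set up U = [u_1 | ... | u_2] ∈ R^(4×2). The projector onto W = col(U) is P = U (U^T U)^(-1) U^T.
Compute U^T U =
  [26, 0]
  [0, 20],
and U^T v = (-10, 10).
Solve U^T U · c = U^T v for the coefficients: c = (-5/13, 1/2). The projection is proj_W(v) = U c.
Check: (v - proj_W(v)) · u_1 = 0  (should be 0).
Check: (v - proj_W(v)) · u_2 = 0  (should be 0).
Result: proj_W(v) = (17/26, -19/26, 43/26, -59/26).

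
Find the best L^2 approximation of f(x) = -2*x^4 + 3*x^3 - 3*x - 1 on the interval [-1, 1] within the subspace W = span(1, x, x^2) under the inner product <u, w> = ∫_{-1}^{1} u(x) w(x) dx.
g(x) = -12*x^2/7 - 6*x/5 - 29/35

The best approximation g ∈ W is the orthogonal projection of f onto W. Writing g = a_0 + a_1 x + a_2 x^2, the coefficients solve the normal equations G · a = b where
  G_{ij} = <φ_i, φ_j> and b_i = <f, φ_i>, with φ_0 = 1, φ_1 = x, φ_2 = x^2.
G =
  [2, 0, 2/3]
  [0, 2/3, 0]
  [2/3, 0, 2/5],
b = (-14/5, -4/5, -26/21).
Solving gives a_0 = -29/35, a_1 = -6/5, a_2 = -12/7, so
  g(x) = -12*x^2/7 - 6*x/5 - 29/35.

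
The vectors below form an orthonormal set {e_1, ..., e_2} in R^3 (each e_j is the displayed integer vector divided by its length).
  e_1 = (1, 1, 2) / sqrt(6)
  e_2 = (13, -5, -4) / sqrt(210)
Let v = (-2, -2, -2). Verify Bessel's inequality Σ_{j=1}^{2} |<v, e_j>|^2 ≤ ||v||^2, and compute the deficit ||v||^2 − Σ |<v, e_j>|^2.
Σ |<v, e_j>|^2 = 384/35; ||v||^2 = 12; deficit = 36/35

Write each e_j = u_j / sqrt(<u_j, u_j>) where u_j is the displayed integer vector. Then <v, e_j> = <v, u_j> / sqrt(<u_j, u_j>), so |<v, e_j>|^2 = <v, u_j>^2 / <u_j, u_j>.
Coefficients: <v, e_1> = -8/sqrt(6), <v, e_2> = -8/sqrt(210).
Square and sum: Σ |<v, e_j>|^2 = 384/35.
Compute ||v||^2 = v·v = 12.
Deficit = 12 − 384/35 = 36/35 ≥ 0, confirming Bessel's inequality. (The deficit equals ||v − Σ <v,e_j> e_j||^2, the squared distance from v to span{e_j}.)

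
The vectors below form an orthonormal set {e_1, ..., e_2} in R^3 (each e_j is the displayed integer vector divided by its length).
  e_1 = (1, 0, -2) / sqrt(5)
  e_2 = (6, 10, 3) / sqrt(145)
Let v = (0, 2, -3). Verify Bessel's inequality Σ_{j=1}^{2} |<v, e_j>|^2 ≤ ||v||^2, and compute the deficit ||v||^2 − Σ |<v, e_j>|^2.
Σ |<v, e_j>|^2 = 233/29; ||v||^2 = 13; deficit = 144/29

Write each e_j = u_j / sqrt(<u_j, u_j>) where u_j is the displayed integer vector. Then <v, e_j> = <v, u_j> / sqrt(<u_j, u_j>), so |<v, e_j>|^2 = <v, u_j>^2 / <u_j, u_j>.
Coefficients: <v, e_1> = 6/sqrt(5), <v, e_2> = 11/sqrt(145).
Square and sum: Σ |<v, e_j>|^2 = 233/29.
Compute ||v||^2 = v·v = 13.
Deficit = 13 − 233/29 = 144/29 ≥ 0, confirming Bessel's inequality. (The deficit equals ||v − Σ <v,e_j> e_j||^2, the squared distance from v to span{e_j}.)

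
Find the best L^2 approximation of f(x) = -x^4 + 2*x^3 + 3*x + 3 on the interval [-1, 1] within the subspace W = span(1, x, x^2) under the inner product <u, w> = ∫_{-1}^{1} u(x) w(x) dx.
g(x) = -6*x^2/7 + 21*x/5 + 108/35

The best approximation g ∈ W is the orthogonal projection of f onto W. Writing g = a_0 + a_1 x + a_2 x^2, the coefficients solve the normal equations G · a = b where
  G_{ij} = <φ_i, φ_j> and b_i = <f, φ_i>, with φ_0 = 1, φ_1 = x, φ_2 = x^2.
G =
  [2, 0, 2/3]
  [0, 2/3, 0]
  [2/3, 0, 2/5],
b = (28/5, 14/5, 12/7).
Solving gives a_0 = 108/35, a_1 = 21/5, a_2 = -6/7, so
  g(x) = -6*x^2/7 + 21*x/5 + 108/35.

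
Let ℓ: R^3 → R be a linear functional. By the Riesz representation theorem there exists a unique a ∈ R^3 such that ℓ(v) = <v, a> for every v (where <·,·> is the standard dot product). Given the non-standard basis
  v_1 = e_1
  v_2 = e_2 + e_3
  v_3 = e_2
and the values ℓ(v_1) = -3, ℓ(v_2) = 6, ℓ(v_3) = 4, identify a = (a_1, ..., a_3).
a = (-3, 4, 2)

Write a = (a_1, ..., a_3) in the standard basis. For each basis vector v_i, ℓ(v_i) = <v_i, a> is a linear equation in the a_j's. Collect the n equations into a matrix system V a = ℓ, where row i of V is v_i (expressed in the standard basis). Since V is invertible (lower-triangular with 1s on the diagonal, up to permutation), solve by back-substitution:
  V =
[[1, 0, 0],
 [0, 1, 1],
 [0, 1, 0]]
  V a = (-3, 6, 4)
Solving gives a = (-3, 4, 2).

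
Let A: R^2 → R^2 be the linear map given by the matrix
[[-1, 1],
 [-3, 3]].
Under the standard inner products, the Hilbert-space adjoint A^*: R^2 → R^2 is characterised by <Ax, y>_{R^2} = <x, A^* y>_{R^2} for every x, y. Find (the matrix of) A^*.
A^* = A^T =
[[-1, -3],
 [1, 3]]

For real matrices with standard dot products, the defining identity <Ax, y> = <x, A^* y> gives (Ax)^T y = x^T (A^*) y, i.e. x^T A^T y = x^T (A^*) y. Since this holds for all x, y, we must have A^* = A^T. Therefore
A^* =
[[-1, -3],
 [1, 3]].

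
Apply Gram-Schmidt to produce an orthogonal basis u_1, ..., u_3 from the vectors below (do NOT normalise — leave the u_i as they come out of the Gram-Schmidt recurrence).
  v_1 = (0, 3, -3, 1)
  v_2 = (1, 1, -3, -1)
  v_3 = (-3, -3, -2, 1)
Orthogonal basis:
  u_1 = (0, 3, -3, 1)
  u_2 = (1, -14/19, -24/19, -30/19)
  u_3 = (-324/107, -285/107, -244/107, 123/107)

Apply the Gram-Schmidt recurrence
  u_1 = v_1
  u_i = v_i − Σ_{j<i} ((v_i · u_j) / (u_j · u_j)) · u_j.

Step by step this gives:
  u_1 = (0, 3, -3, 1)
  u_2 = (1, -14/19, -24/19, -30/19)
  u_3 = (-324/107, -285/107, -244/107, 123/107)

Orthogonality check:
  u_2 · u_1 = 0 (should be 0)
  u_3 · u_1 = 0 (should be 0)
  u_3 · u_2 = 0 (should be 0)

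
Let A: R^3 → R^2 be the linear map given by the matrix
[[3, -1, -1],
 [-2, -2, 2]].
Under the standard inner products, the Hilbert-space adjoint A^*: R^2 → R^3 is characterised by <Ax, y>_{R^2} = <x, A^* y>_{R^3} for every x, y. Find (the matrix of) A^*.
A^* = A^T =
[[3, -2],
 [-1, -2],
 [-1, 2]]

For real matrices with standard dot products, the defining identity <Ax, y> = <x, A^* y> gives (Ax)^T y = x^T (A^*) y, i.e. x^T A^T y = x^T (A^*) y. Since this holds for all x, y, we must have A^* = A^T. Therefore
A^* =
[[3, -2],
 [-1, -2],
 [-1, 2]].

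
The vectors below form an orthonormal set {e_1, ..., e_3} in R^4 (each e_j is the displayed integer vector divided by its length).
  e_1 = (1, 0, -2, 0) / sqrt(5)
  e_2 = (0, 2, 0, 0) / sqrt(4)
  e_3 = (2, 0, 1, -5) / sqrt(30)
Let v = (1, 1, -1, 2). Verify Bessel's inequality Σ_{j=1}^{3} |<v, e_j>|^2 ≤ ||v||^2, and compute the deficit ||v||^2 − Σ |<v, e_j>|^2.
Σ |<v, e_j>|^2 = 11/2; ||v||^2 = 7; deficit = 3/2

Write each e_j = u_j / sqrt(<u_j, u_j>) where u_j is the displayed integer vector. Then <v, e_j> = <v, u_j> / sqrt(<u_j, u_j>), so |<v, e_j>|^2 = <v, u_j>^2 / <u_j, u_j>.
Coefficients: <v, e_1> = 3/sqrt(5), <v, e_2> = 2/sqrt(4), <v, e_3> = -9/sqrt(30).
Square and sum: Σ |<v, e_j>|^2 = 11/2.
Compute ||v||^2 = v·v = 7.
Deficit = 7 − 11/2 = 3/2 ≥ 0, confirming Bessel's inequality. (The deficit equals ||v − Σ <v,e_j> e_j||^2, the squared distance from v to span{e_j}.)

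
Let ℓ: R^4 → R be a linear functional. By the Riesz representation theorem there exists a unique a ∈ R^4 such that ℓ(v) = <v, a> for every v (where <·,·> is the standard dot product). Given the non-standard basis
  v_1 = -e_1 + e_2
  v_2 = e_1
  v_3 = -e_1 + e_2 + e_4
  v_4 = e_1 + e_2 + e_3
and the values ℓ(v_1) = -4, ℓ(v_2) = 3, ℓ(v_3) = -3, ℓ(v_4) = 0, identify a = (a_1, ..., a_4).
a = (3, -1, -2, 1)

Write a = (a_1, ..., a_4) in the standard basis. For each basis vector v_i, ℓ(v_i) = <v_i, a> is a linear equation in the a_j's. Collect the n equations into a matrix system V a = ℓ, where row i of V is v_i (expressed in the standard basis). Since V is invertible (lower-triangular with 1s on the diagonal, up to permutation), solve by back-substitution:
  V =
[[-1, 1, 0, 0],
 [1, 0, 0, 0],
 [-1, 1, 0, 1],
 [1, 1, 1, 0]]
  V a = (-4, 3, -3, 0)
Solving gives a = (3, -1, -2, 1).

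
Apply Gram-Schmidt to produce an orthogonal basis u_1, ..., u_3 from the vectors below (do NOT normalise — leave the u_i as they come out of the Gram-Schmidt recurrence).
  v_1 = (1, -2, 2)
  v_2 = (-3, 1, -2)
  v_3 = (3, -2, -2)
Orthogonal basis:
  u_1 = (1, -2, 2)
  u_2 = (-2, -1, 0)
  u_3 = (16/15, -32/15, -8/3)

Apply the Gram-Schmidt recurrence
  u_1 = v_1
  u_i = v_i − Σ_{j<i} ((v_i · u_j) / (u_j · u_j)) · u_j.

Step by step this gives:
  u_1 = (1, -2, 2)
  u_2 = (-2, -1, 0)
  u_3 = (16/15, -32/15, -8/3)

Orthogonality check:
  u_2 · u_1 = 0 (should be 0)
  u_3 · u_1 = 0 (should be 0)
  u_3 · u_2 = 0 (should be 0)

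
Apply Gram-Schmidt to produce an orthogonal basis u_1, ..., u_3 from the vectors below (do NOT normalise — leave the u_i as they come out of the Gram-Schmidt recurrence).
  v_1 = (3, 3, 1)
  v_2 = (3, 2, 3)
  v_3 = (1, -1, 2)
Orthogonal basis:
  u_1 = (3, 3, 1)
  u_2 = (3/19, -16/19, 39/19)
  u_3 = (49/94, -21/47, -21/94)

Apply the Gram-Schmidt recurrence
  u_1 = v_1
  u_i = v_i − Σ_{j<i} ((v_i · u_j) / (u_j · u_j)) · u_j.

Step by step this gives:
  u_1 = (3, 3, 1)
  u_2 = (3/19, -16/19, 39/19)
  u_3 = (49/94, -21/47, -21/94)

Orthogonality check:
  u_2 · u_1 = 0 (should be 0)
  u_3 · u_1 = 0 (should be 0)
  u_3 · u_2 = 0 (should be 0)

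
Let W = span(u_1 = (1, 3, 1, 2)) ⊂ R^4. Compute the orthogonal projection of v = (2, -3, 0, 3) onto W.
proj_W(v) = (-1/15, -1/5, -1/15, -2/15)

Set up U = [u_1 | ... | u_1] ∈ R^(4×1). The projector onto W = col(U) is P = U (U^T U)^(-1) U^T.
Compute U^T U =
  [15],
and U^T v = (-1).
Solve U^T U · c = U^T v for the coefficients: c = (-1/15). The projection is proj_W(v) = U c.
Check: (v - proj_W(v)) · u_1 = 0  (should be 0).
Result: proj_W(v) = (-1/15, -1/5, -1/15, -2/15).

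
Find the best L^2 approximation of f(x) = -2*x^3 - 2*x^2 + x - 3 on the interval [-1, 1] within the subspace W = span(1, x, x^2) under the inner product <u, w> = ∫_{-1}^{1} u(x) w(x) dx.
g(x) = -2*x^2 - x/5 - 3

The best approximation g ∈ W is the orthogonal projection of f onto W. Writing g = a_0 + a_1 x + a_2 x^2, the coefficients solve the normal equations G · a = b where
  G_{ij} = <φ_i, φ_j> and b_i = <f, φ_i>, with φ_0 = 1, φ_1 = x, φ_2 = x^2.
G =
  [2, 0, 2/3]
  [0, 2/3, 0]
  [2/3, 0, 2/5],
b = (-22/3, -2/15, -14/5).
Solving gives a_0 = -3, a_1 = -1/5, a_2 = -2, so
  g(x) = -2*x^2 - x/5 - 3.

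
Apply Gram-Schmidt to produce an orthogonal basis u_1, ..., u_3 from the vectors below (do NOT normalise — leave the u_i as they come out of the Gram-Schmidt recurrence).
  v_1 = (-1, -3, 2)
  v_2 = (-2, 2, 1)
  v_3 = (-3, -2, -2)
Orthogonal basis:
  u_1 = (-1, -3, 2)
  u_2 = (-15/7, 11/7, 9/7)
  u_3 = (-301/122, -129/122, -172/61)

Apply the Gram-Schmidt recurrence
  u_1 = v_1
  u_i = v_i − Σ_{j<i} ((v_i · u_j) / (u_j · u_j)) · u_j.

Step by step this gives:
  u_1 = (-1, -3, 2)
  u_2 = (-15/7, 11/7, 9/7)
  u_3 = (-301/122, -129/122, -172/61)

Orthogonality check:
  u_2 · u_1 = 0 (should be 0)
  u_3 · u_1 = 0 (should be 0)
  u_3 · u_2 = 0 (should be 0)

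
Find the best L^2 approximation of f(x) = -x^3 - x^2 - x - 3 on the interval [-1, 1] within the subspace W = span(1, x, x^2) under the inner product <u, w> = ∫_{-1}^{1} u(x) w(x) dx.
g(x) = -x^2 - 8*x/5 - 3

The best approximation g ∈ W is the orthogonal projection of f onto W. Writing g = a_0 + a_1 x + a_2 x^2, the coefficients solve the normal equations G · a = b where
  G_{ij} = <φ_i, φ_j> and b_i = <f, φ_i>, with φ_0 = 1, φ_1 = x, φ_2 = x^2.
G =
  [2, 0, 2/3]
  [0, 2/3, 0]
  [2/3, 0, 2/5],
b = (-20/3, -16/15, -12/5).
Solving gives a_0 = -3, a_1 = -8/5, a_2 = -1, so
  g(x) = -x^2 - 8*x/5 - 3.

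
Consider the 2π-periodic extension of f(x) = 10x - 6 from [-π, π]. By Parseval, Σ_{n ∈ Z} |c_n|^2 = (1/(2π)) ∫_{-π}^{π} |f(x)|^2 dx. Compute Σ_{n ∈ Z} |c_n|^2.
Σ |c_n|^2 = 100π^2/3 + 36

Expand and integrate term by term over [-π, π]:
  ∫ (10x)^2 dx = 100·(2π^3/3); ∫ 2·10·(-6)·x dx = 0 (odd integrand); ∫ (-6)^2 dx = 36·2π.
So (1/(2π)) ∫_{-π}^{π} (10x - 6)^2 dx = 100π^2/3 + 36 = 100π^2/3 + 36.
Parseval ⇒ Σ |c_n|^2 = 100π^2/3 + 36.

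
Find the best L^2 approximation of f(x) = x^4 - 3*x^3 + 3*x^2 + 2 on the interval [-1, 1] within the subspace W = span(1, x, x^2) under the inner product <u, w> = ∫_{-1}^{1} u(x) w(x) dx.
g(x) = 27*x^2/7 - 9*x/5 + 67/35

The best approximation g ∈ W is the orthogonal projection of f onto W. Writing g = a_0 + a_1 x + a_2 x^2, the coefficients solve the normal equations G · a = b where
  G_{ij} = <φ_i, φ_j> and b_i = <f, φ_i>, with φ_0 = 1, φ_1 = x, φ_2 = x^2.
G =
  [2, 0, 2/3]
  [0, 2/3, 0]
  [2/3, 0, 2/5],
b = (32/5, -6/5, 296/105).
Solving gives a_0 = 67/35, a_1 = -9/5, a_2 = 27/7, so
  g(x) = 27*x^2/7 - 9*x/5 + 67/35.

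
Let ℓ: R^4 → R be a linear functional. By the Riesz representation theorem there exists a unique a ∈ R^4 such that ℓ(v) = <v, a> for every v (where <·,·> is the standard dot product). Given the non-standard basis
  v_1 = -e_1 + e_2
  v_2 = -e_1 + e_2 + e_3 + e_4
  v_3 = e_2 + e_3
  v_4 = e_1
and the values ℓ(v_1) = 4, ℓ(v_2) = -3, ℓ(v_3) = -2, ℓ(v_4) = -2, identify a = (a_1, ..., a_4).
a = (-2, 2, -4, -3)

Write a = (a_1, ..., a_4) in the standard basis. For each basis vector v_i, ℓ(v_i) = <v_i, a> is a linear equation in the a_j's. Collect the n equations into a matrix system V a = ℓ, where row i of V is v_i (expressed in the standard basis). Since V is invertible (lower-triangular with 1s on the diagonal, up to permutation), solve by back-substitution:
  V =
[[-1, 1, 0, 0],
 [-1, 1, 1, 1],
 [0, 1, 1, 0],
 [1, 0, 0, 0]]
  V a = (4, -3, -2, -2)
Solving gives a = (-2, 2, -4, -3).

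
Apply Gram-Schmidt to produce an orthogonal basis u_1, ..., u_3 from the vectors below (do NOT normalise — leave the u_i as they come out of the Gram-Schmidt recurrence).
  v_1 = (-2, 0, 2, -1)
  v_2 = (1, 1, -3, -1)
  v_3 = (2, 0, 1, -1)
Orthogonal basis:
  u_1 = (-2, 0, 2, -1)
  u_2 = (-5/9, 1, -13/9, -16/9)
  u_3 = (101/59, 7/59, 62/59, -78/59)

Apply the Gram-Schmidt recurrence
  u_1 = v_1
  u_i = v_i − Σ_{j<i} ((v_i · u_j) / (u_j · u_j)) · u_j.

Step by step this gives:
  u_1 = (-2, 0, 2, -1)
  u_2 = (-5/9, 1, -13/9, -16/9)
  u_3 = (101/59, 7/59, 62/59, -78/59)

Orthogonality check:
  u_2 · u_1 = 0 (should be 0)
  u_3 · u_1 = 0 (should be 0)
  u_3 · u_2 = 0 (should be 0)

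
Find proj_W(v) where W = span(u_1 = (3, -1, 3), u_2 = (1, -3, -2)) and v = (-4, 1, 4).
proj_W(v) = (-327/266, 869/266, 264/133)

Set up U = [u_1 | ... | u_2] ∈ R^(3×2). The projector onto W = col(U) is P = U (U^T U)^(-1) U^T.
Compute U^T U =
  [19, 0]
  [0, 14],
and U^T v = (-1, -15).
Solve U^T U · c = U^T v for the coefficients: c = (-1/19, -15/14). The projection is proj_W(v) = U c.
Check: (v - proj_W(v)) · u_1 = 0  (should be 0).
Check: (v - proj_W(v)) · u_2 = 0  (should be 0).
Result: proj_W(v) = (-327/266, 869/266, 264/133).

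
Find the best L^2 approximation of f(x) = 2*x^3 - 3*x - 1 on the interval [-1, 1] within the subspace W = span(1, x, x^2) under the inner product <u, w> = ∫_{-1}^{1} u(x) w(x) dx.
g(x) = -9*x/5 - 1

The best approximation g ∈ W is the orthogonal projection of f onto W. Writing g = a_0 + a_1 x + a_2 x^2, the coefficients solve the normal equations G · a = b where
  G_{ij} = <φ_i, φ_j> and b_i = <f, φ_i>, with φ_0 = 1, φ_1 = x, φ_2 = x^2.
G =
  [2, 0, 2/3]
  [0, 2/3, 0]
  [2/3, 0, 2/5],
b = (-2, -6/5, -2/3).
Solving gives a_0 = -1, a_1 = -9/5, a_2 = 0, so
  g(x) = -9*x/5 - 1.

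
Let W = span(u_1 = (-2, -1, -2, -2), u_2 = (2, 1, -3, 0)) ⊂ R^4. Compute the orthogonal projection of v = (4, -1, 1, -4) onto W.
proj_W(v) = (142/181, 71/181, -123/181, 36/181)

Set up U = [u_1 | ... | u_2] ∈ R^(4×2). The projector onto W = col(U) is P = U (U^T U)^(-1) U^T.
Compute U^T U =
  [13, 1]
  [1, 14],
and U^T v = (-1, 4).
Solve U^T U · c = U^T v for the coefficients: c = (-18/181, 53/181). The projection is proj_W(v) = U c.
Check: (v - proj_W(v)) · u_1 = 0  (should be 0).
Check: (v - proj_W(v)) · u_2 = 0  (should be 0).
Result: proj_W(v) = (142/181, 71/181, -123/181, 36/181).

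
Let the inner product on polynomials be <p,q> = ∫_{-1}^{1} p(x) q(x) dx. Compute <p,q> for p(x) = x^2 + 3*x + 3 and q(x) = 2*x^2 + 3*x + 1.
<p,q> = 262/15

Expand the product: p(x)·q(x) = 2*x^4 + 9*x^3 + 16*x^2 + 12*x + 3.
∫_{-1}^{1} of each monomial x^k gives [2/(k+1) if k even, 0 if k odd]. Integrating term-by-term (or equivalently evaluating the antiderivative F(x) = 2*x^5/5 + 9*x^4/4 + 16*x^3/3 + 6*x^2 + 3*x at the endpoints):
  F(1) − F(−1) = 1019/60 − (-29/60) = 262/15.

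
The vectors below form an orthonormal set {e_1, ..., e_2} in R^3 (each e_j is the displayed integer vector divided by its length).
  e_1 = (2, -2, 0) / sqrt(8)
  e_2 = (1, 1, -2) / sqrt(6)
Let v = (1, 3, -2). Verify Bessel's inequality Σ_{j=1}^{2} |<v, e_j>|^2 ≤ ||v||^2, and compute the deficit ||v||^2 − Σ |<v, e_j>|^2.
Σ |<v, e_j>|^2 = 38/3; ||v||^2 = 14; deficit = 4/3

Write each e_j = u_j / sqrt(<u_j, u_j>) where u_j is the displayed integer vector. Then <v, e_j> = <v, u_j> / sqrt(<u_j, u_j>), so |<v, e_j>|^2 = <v, u_j>^2 / <u_j, u_j>.
Coefficients: <v, e_1> = -4/sqrt(8), <v, e_2> = 8/sqrt(6).
Square and sum: Σ |<v, e_j>|^2 = 38/3.
Compute ||v||^2 = v·v = 14.
Deficit = 14 − 38/3 = 4/3 ≥ 0, confirming Bessel's inequality. (The deficit equals ||v − Σ <v,e_j> e_j||^2, the squared distance from v to span{e_j}.)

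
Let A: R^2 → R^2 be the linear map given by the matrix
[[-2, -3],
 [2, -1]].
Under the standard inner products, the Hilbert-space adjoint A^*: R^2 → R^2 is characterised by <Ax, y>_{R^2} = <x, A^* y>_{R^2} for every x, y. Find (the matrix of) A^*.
A^* = A^T =
[[-2, 2],
 [-3, -1]]

For real matrices with standard dot products, the defining identity <Ax, y> = <x, A^* y> gives (Ax)^T y = x^T (A^*) y, i.e. x^T A^T y = x^T (A^*) y. Since this holds for all x, y, we must have A^* = A^T. Therefore
A^* =
[[-2, 2],
 [-3, -1]].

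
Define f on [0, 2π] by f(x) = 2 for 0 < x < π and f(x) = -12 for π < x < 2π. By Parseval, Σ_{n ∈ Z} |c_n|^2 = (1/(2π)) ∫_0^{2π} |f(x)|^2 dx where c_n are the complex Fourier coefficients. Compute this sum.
Σ |c_n|^2 = 74

Parseval equates the L^2 energy of f (normalised by 1/(2π)) with the ℓ^2 sum of its Fourier coefficients: (1/(2π)) ∫_0^{2π} |f|^2 = Σ |c_n|^2.
Compute the left side: (1/(2π)) [∫_0^π 2^2 dx + ∫_π^{2π} (-12)^2 dx] = (1/(2π)) · (4π + 144π) = (4 + 144)/2 = 74.
So Σ_{n ∈ Z} |c_n|^2 = 74.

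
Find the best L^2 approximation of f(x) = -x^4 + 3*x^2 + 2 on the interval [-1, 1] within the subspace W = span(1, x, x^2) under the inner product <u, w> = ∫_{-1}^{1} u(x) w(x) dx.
g(x) = 15*x^2/7 + 73/35

The best approximation g ∈ W is the orthogonal projection of f onto W. Writing g = a_0 + a_1 x + a_2 x^2, the coefficients solve the normal equations G · a = b where
  G_{ij} = <φ_i, φ_j> and b_i = <f, φ_i>, with φ_0 = 1, φ_1 = x, φ_2 = x^2.
G =
  [2, 0, 2/3]
  [0, 2/3, 0]
  [2/3, 0, 2/5],
b = (28/5, 0, 236/105).
Solving gives a_0 = 73/35, a_1 = 0, a_2 = 15/7, so
  g(x) = 15*x^2/7 + 73/35.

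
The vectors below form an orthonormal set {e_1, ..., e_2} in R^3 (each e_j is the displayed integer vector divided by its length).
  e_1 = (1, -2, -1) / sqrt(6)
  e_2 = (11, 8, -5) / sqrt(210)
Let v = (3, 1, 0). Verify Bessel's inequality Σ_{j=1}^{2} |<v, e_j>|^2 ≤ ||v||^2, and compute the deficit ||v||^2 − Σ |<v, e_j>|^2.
Σ |<v, e_j>|^2 = 286/35; ||v||^2 = 10; deficit = 64/35

Write each e_j = u_j / sqrt(<u_j, u_j>) where u_j is the displayed integer vector. Then <v, e_j> = <v, u_j> / sqrt(<u_j, u_j>), so |<v, e_j>|^2 = <v, u_j>^2 / <u_j, u_j>.
Coefficients: <v, e_1> = 1/sqrt(6), <v, e_2> = 41/sqrt(210).
Square and sum: Σ |<v, e_j>|^2 = 286/35.
Compute ||v||^2 = v·v = 10.
Deficit = 10 − 286/35 = 64/35 ≥ 0, confirming Bessel's inequality. (The deficit equals ||v − Σ <v,e_j> e_j||^2, the squared distance from v to span{e_j}.)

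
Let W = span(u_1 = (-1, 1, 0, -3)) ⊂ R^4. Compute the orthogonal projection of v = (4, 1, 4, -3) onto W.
proj_W(v) = (-6/11, 6/11, 0, -18/11)

Set up U = [u_1 | ... | u_1] ∈ R^(4×1). The projector onto W = col(U) is P = U (U^T U)^(-1) U^T.
Compute U^T U =
  [11],
and U^T v = (6).
Solve U^T U · c = U^T v for the coefficients: c = (6/11). The projection is proj_W(v) = U c.
Check: (v - proj_W(v)) · u_1 = 0  (should be 0).
Result: proj_W(v) = (-6/11, 6/11, 0, -18/11).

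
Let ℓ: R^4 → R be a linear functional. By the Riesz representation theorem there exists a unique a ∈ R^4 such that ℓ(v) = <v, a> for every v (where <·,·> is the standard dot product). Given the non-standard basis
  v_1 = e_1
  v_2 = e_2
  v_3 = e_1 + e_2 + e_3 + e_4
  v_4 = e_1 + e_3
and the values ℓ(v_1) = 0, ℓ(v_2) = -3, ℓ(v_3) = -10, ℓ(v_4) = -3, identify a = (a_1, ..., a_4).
a = (0, -3, -3, -4)

Write a = (a_1, ..., a_4) in the standard basis. For each basis vector v_i, ℓ(v_i) = <v_i, a> is a linear equation in the a_j's. Collect the n equations into a matrix system V a = ℓ, where row i of V is v_i (expressed in the standard basis). Since V is invertible (lower-triangular with 1s on the diagonal, up to permutation), solve by back-substitution:
  V =
[[1, 0, 0, 0],
 [0, 1, 0, 0],
 [1, 1, 1, 1],
 [1, 0, 1, 0]]
  V a = (0, -3, -10, -3)
Solving gives a = (0, -3, -3, -4).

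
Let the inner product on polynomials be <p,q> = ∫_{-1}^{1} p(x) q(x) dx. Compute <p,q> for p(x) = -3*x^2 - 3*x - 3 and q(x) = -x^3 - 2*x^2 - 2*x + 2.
<p,q> = -22/5

Expand the product: p(x)·q(x) = 3*x^5 + 9*x^4 + 15*x^3 + 6*x^2 - 6.
∫_{-1}^{1} of each monomial x^k gives [2/(k+1) if k even, 0 if k odd]. Integrating term-by-term (or equivalently evaluating the antiderivative F(x) = x^6/2 + 9*x^5/5 + 15*x^4/4 + 2*x^3 - 6*x at the endpoints):
  F(1) − F(−1) = 41/20 − (129/20) = -22/5.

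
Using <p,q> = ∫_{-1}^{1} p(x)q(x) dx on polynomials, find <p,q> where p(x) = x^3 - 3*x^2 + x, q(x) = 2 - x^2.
<p,q> = -14/5

Expand the product: p(x)·q(x) = -x^5 + 3*x^4 + x^3 - 6*x^2 + 2*x.
∫_{-1}^{1} of each monomial x^k gives [2/(k+1) if k even, 0 if k odd]. Integrating term-by-term (or equivalently evaluating the antiderivative F(x) = -x^6/6 + 3*x^5/5 + x^4/4 - 2*x^3 + x^2 at the endpoints):
  F(1) − F(−1) = -19/60 − (149/60) = -14/5.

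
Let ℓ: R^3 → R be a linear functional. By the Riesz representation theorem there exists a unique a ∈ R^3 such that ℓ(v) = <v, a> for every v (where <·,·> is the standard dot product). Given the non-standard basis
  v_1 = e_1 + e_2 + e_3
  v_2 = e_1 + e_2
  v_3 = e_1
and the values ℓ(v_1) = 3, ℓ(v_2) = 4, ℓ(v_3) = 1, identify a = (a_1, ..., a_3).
a = (1, 3, -1)

Write a = (a_1, ..., a_3) in the standard basis. For each basis vector v_i, ℓ(v_i) = <v_i, a> is a linear equation in the a_j's. Collect the n equations into a matrix system V a = ℓ, where row i of V is v_i (expressed in the standard basis). Since V is invertible (lower-triangular with 1s on the diagonal, up to permutation), solve by back-substitution:
  V =
[[1, 1, 1],
 [1, 1, 0],
 [1, 0, 0]]
  V a = (3, 4, 1)
Solving gives a = (1, 3, -1).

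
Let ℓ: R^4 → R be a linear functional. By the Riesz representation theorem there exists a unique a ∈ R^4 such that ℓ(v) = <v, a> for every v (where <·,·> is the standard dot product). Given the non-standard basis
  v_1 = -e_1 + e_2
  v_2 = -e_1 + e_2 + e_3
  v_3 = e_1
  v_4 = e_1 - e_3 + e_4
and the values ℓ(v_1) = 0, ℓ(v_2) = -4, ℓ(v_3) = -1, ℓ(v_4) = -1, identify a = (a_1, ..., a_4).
a = (-1, -1, -4, -4)

Write a = (a_1, ..., a_4) in the standard basis. For each basis vector v_i, ℓ(v_i) = <v_i, a> is a linear equation in the a_j's. Collect the n equations into a matrix system V a = ℓ, where row i of V is v_i (expressed in the standard basis). Since V is invertible (lower-triangular with 1s on the diagonal, up to permutation), solve by back-substitution:
  V =
[[-1, 1, 0, 0],
 [-1, 1, 1, 0],
 [1, 0, 0, 0],
 [1, 0, -1, 1]]
  V a = (0, -4, -1, -1)
Solving gives a = (-1, -1, -4, -4).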